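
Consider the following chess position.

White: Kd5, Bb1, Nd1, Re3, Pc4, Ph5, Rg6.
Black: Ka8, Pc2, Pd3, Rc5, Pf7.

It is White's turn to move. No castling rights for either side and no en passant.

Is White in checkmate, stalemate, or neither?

White to move; white king on d5.
In check: yes, from the black rook on c5.
King squares — c4: own pawn; d4: available; e4: available; c5: available; e5: attacked by Rc5; c6: attacked by Rc5; d6: available; e6: attacked by Pf7.
Legal moves for White: Kd6, Kxc5, Ke4, Kd4.
White is in check but has 4 legal moves → neither.

neither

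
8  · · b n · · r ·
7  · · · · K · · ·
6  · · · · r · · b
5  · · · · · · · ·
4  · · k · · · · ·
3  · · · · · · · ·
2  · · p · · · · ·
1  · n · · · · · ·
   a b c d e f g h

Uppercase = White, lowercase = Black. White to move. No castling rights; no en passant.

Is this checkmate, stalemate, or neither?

White to move; white king on e7.
In check: yes, from the black rook on e6.
King squares — d6: attacked by Re6; e6: attacked by Bc8; f6: attacked by Re6; d7: attacked by Bc8; f7: attacked by Nd8; d8: attacked by Rg8; e8: attacked by Re6; f8: attacked by Bh6.
Legal moves for White: none.
In check with no legal moves → checkmate.

checkmate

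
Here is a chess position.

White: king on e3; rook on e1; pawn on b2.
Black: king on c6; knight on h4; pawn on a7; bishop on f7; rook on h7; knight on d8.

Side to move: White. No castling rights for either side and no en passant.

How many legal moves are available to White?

17

White to move; king on e3.
In check: no.
Legal moves: Kf4, Ke4, Kd4, Kd3, Kf2, Ke2, Kd2, Re2, Rh1, Rg1, Rf1, Rd1, Rc1+, Rb1, Ra1, b3, b4.
Count: 17.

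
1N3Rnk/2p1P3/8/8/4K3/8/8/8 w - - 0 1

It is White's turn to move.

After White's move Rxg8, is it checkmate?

no

After Rxg8: black king on h8; in check: yes, from the white rook on g8.
Black has 2 legal replies: Kxg8, Kh7.
In check but a legal move exists → not checkmate.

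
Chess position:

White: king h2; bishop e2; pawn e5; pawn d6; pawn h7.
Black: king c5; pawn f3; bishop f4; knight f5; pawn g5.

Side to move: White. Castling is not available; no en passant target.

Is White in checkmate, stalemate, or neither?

White to move; white king on h2.
In check: yes, from the black bishop on f4.
King squares — g1: available; h1: available; g2: attacked by Pf3; g3: attacked by Bf4; h3: available.
Legal moves for White: Kh3, Kh1, Kg1.
White is in check but has 3 legal moves → neither.

neither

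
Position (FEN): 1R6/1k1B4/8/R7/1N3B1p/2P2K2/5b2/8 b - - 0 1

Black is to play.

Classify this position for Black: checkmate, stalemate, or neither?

checkmate

Black to move; black king on b7.
In check: yes, from the white rook on b8.
King squares — a6: attacked by Nb4; b6: attacked by Rb8; c6: attacked by Nb4; a7: attacked by Ra5; c7: attacked by Bf4; a8: attacked by Ra5; b8: attacked by Bf4; c8: attacked by Bd7.
Legal moves for Black: none.
In check with no legal moves → checkmate.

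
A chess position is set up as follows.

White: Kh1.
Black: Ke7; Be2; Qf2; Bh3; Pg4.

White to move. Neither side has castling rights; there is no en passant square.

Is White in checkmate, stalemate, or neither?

stalemate

White to move; white king on h1.
In check: no.
King squares — g1: attacked by Qf2; g2: attacked by Qf2; h2: attacked by Qf2.
Legal moves for White: none.
Not in check and no legal moves → stalemate.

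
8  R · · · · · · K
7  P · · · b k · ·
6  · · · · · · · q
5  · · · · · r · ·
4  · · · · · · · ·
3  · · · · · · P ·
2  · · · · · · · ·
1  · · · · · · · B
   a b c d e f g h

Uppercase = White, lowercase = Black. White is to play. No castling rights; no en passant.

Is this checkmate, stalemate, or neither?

White to move; white king on h8.
In check: yes, from the black queen on h6.
King squares — g7: attacked by Qh6; h7: attacked by Qh6; g8: attacked by Kf7.
Legal moves for White: none.
In check with no legal moves → checkmate.

checkmate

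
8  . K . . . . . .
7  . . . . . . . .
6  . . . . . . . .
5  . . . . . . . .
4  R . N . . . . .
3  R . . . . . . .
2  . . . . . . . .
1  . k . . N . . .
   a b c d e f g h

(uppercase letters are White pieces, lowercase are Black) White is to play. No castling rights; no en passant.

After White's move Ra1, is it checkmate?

After Ra1: black king on b1; in check: yes, from the white rook on a1.
King squares — a1: attacked by Ra4; c1: attacked by Ra1; a2: attacked by Ra1; b2: attacked by Nc4; c2: attacked by Ne1.
Black has no legal moves → checkmate.

yes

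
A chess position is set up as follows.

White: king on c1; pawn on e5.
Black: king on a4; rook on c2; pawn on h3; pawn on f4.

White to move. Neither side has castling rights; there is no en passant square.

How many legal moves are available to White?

3

White to move; king on c1.
In check: yes, from the black rook on c2.
Legal moves: Kxc2, Kd1, Kb1.
Count: 3.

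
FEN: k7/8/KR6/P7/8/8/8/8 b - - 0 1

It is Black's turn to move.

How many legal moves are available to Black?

0

Black to move; king on a8.
In check: no.
Legal moves: none.
Count: 0.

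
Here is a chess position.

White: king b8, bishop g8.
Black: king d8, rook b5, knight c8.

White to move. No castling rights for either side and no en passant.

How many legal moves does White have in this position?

1

White to move; king on b8.
In check: yes, from the black rook on b5.
Legal moves: Ka8.
Count: 1.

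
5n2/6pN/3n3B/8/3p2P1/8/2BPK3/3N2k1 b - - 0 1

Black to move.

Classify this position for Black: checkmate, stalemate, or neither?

Black to move; black king on g1.
In check: no.
Legal moves for Black include: Nxh7, Nd7, Ng6, Ne6, Ne8, Nc8, Nf7, Nb7, Nf5, Nb5, Ne4, Nc4, Kh2, Kg2, Kh1, gxh6, g6, d3+, ... (list truncated; more exist).
Black has legal moves and is not in check → neither.

neither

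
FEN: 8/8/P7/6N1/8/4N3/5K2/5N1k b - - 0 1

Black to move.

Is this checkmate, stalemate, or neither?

stalemate

Black to move; black king on h1.
In check: no.
King squares — g1: attacked by Kf2; g2: attacked by Kf2; h2: attacked by Nf1.
Legal moves for Black: none.
Not in check and no legal moves → stalemate.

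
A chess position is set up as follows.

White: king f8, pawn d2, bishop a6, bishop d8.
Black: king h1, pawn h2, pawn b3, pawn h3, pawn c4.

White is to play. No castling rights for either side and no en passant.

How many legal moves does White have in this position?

18

White to move; king on f8.
In check: no.
Legal moves: Kg8, Ke8, Kg7, Kf7, Ke7, Be7, Bc7, Bf6, Bb6, Bg5, Ba5, Bh4, Bc8, Bb7+, Bb5, Bxc4, d3, d4.
Count: 18.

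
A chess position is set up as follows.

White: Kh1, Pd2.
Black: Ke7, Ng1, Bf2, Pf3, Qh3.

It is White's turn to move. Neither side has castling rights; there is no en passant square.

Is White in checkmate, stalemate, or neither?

White to move; white king on h1.
In check: yes, from the black queen on h3.
King squares — g1: attacked by Bf2; g2: attacked by Pf3; h2: attacked by Qh3.
Legal moves for White: none.
In check with no legal moves → checkmate.

checkmate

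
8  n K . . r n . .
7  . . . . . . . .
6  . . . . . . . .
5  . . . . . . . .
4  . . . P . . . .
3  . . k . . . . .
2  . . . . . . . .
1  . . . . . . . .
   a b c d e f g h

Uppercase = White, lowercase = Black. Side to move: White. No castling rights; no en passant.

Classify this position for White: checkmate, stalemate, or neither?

neither

White to move; white king on b8.
In check: yes, from the black rook on e8.
Legal moves for White: Kb7, Ka7.
White is in check but has 2 legal moves → neither.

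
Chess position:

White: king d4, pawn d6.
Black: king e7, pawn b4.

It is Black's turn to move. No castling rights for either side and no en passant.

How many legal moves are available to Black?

8

Black to move; king on e7.
In check: yes, from the white pawn on d6.
Legal moves: Kf8, Ke8, Kd8, Kf7, Kd7, Kf6, Ke6, Kxd6.
Count: 8.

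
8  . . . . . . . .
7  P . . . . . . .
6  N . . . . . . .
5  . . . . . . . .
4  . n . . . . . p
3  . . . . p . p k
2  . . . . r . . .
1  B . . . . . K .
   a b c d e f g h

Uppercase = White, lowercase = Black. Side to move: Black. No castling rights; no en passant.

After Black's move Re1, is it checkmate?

yes

After Re1: white king on g1; in check: yes, from the black rook on e1.
King squares — f1: attacked by Re1; h1: attacked by Re1; f2: attacked by Pe3; g2: attacked by Kh3; h2: attacked by Pg3.
White has no legal moves → checkmate.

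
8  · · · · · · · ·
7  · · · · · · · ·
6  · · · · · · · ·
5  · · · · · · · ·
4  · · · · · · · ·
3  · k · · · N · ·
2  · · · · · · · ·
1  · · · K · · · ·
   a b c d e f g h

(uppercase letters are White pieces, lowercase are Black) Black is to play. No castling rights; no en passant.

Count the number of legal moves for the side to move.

Black to move; king on b3.
In check: no.
Legal moves: Kc4, Kb4, Ka4, Kc3, Ka3, Kb2, Ka2.
Count: 7.

7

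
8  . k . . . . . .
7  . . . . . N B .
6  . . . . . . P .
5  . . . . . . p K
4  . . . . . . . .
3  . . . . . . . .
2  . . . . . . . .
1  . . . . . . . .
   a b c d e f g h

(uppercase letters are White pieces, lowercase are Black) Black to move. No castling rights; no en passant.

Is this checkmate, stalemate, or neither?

Black to move; black king on b8.
In check: no.
Legal moves for Black: Kc8, Ka8, Kc7, Kb7, Ka7, g4.
Black has 6 legal moves and is not in check → neither.

neither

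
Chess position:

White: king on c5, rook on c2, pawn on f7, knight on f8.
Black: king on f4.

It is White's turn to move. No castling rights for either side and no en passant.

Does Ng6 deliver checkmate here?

After Ng6: black king on f4; in check: yes, from the white knight on g6.
Black has 7 legal replies: Kg5, Kf5, Kg4, Ke4, Kg3, Kf3, Ke3.
In check but a legal move exists → not checkmate.

no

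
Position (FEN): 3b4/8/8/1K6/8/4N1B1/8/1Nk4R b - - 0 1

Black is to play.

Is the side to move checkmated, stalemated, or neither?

Black to move; black king on c1.
In check: yes, from the white rook on h1.
King squares — b1: attacked by Rh1; d1: attacked by Rh1; b2: available; c2: attacked by Ne3; d2: attacked by Nb1.
Legal moves for Black: Kb2.
Black is in check but has 1 legal move → neither.

neither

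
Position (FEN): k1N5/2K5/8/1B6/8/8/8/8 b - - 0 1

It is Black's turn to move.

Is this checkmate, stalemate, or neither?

Black to move; black king on a8.
In check: no.
King squares — a7: attacked by Nc8; b7: attacked by Kc7; b8: attacked by Kc7.
Legal moves for Black: none.
Not in check and no legal moves → stalemate.

stalemate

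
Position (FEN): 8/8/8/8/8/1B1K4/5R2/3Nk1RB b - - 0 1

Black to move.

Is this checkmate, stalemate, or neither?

Black to move; black king on e1.
In check: yes, from the white rook on g1.
King squares — d1: attacked by Rg1; f1: attacked by Rg1; d2: attacked by Rf2; e2: attacked by Rf2; f2: attacked by Nd1.
Legal moves for Black: none.
In check with no legal moves → checkmate.

checkmate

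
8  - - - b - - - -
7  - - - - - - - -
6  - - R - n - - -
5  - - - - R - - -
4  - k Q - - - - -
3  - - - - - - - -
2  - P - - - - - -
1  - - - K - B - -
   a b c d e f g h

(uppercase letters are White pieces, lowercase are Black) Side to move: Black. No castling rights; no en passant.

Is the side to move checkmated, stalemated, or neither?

Black to move; black king on b4.
In check: yes, from the white queen on c4.
King squares — a3: attacked by Pb2; b3: attacked by Qc4; c3: attacked by Pb2; a4: attacked by Qc4; c4: attacked by Bf1; a5: attacked by Re5; b5: attacked by Qc4; c5: attacked by Qc4.
Legal moves for Black: none.
In check with no legal moves → checkmate.

checkmate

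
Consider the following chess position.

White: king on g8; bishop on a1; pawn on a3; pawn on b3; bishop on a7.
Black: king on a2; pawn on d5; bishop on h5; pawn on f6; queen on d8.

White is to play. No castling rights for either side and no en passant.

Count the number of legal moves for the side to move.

White to move; king on g8.
In check: yes, from the black queen on d8.
Legal moves: Kh7, Kg7.
Count: 2.

2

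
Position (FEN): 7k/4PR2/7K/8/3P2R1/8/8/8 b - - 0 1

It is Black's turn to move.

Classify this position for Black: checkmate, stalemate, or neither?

Black to move; black king on h8.
In check: no.
King squares — g7: attacked by Rg4; h7: attacked by Kh6; g8: attacked by Rg4.
Legal moves for Black: none.
Not in check and no legal moves → stalemate.

stalemate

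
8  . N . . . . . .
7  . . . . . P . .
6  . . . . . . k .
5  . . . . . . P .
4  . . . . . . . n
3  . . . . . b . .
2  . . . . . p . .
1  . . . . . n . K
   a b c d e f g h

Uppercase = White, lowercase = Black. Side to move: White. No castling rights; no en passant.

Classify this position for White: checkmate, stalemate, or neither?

checkmate

White to move; white king on h1.
In check: yes, from the black bishop on f3.
King squares — g1: attacked by Pf2; g2: attacked by Bf3; h2: attacked by Nf1.
Legal moves for White: none.
In check with no legal moves → checkmate.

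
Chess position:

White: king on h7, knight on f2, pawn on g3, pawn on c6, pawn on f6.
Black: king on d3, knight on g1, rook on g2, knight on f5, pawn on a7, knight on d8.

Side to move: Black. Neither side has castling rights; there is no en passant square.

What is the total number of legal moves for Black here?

8

Black to move; king on d3.
In check: yes, from the white knight on f2.
Legal moves: Kd4, Kc4, Ke3, Kc3, Ke2, Kd2, Kc2, Rxf2.
Count: 8.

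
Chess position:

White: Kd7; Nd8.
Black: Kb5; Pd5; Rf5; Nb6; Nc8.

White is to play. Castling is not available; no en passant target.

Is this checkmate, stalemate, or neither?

neither

White to move; white king on d7.
In check: yes, from the black knight on b6.
King squares — c6: attacked by Kb5; d6: attacked by Nc8; e6: available; c7: available; e7: attacked by Nc8; c8: attacked by Nb6; d8: own knight; e8: available.
Legal moves for White: Ke8, Kc7, Ke6.
White is in check but has 3 legal moves → neither.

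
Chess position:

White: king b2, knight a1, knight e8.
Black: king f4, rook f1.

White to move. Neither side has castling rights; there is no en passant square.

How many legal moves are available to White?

11

White to move; king on b2.
In check: no.
Legal moves: Ng7, Nc7, Nf6, Nd6, Kc3, Kb3, Ka3, Kc2, Ka2, Nb3, Nc2.
Count: 11.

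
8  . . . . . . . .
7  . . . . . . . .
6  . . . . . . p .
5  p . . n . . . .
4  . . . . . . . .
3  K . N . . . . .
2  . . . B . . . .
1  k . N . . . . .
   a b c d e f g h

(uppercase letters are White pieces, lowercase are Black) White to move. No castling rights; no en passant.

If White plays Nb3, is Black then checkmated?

After Nb3: black king on a1; in check: yes, from the white knight on b3.
King squares — b1: attacked by Nc3; a2: attacked by Ka3; b2: attacked by Ka3.
Black has no legal moves → checkmate.

yes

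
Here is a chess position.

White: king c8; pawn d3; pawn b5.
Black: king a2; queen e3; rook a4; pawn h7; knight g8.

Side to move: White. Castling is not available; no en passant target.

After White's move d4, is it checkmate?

no

After d4: black king on a2; in check: no.
Black is not in check, so this cannot be checkmate.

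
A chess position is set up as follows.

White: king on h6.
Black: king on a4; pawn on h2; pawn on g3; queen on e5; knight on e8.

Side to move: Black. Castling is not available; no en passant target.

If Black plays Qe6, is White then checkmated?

After Qe6: white king on h6; in check: yes, from the black queen on e6.
White has 3 legal replies: Kh7, Kh5, Kg5.
In check but a legal move exists → not checkmate.

no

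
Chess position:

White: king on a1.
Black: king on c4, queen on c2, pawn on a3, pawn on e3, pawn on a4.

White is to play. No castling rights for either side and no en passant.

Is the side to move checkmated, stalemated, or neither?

White to move; white king on a1.
In check: no.
King squares — b1: attacked by Qc2; a2: attacked by Qc2; b2: attacked by Qc2.
Legal moves for White: none.
Not in check and no legal moves → stalemate.

stalemate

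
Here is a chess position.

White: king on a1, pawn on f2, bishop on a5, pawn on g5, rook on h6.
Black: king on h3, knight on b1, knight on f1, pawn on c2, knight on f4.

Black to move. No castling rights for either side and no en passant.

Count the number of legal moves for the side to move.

3

Black to move; king on h3.
In check: yes, from the white rook on h6.
Legal moves: Kg4, Kg2, Nh5.
Count: 3.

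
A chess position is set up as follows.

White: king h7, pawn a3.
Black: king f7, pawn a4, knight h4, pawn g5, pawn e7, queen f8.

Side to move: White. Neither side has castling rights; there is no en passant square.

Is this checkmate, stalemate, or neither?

White to move; white king on h7.
In check: no.
King squares — g6: attacked by Nh4; h6: attacked by Qf8; g7: attacked by Kf7; g8: attacked by Kf7; h8: attacked by Qf8.
Legal moves for White: none.
Not in check and no legal moves → stalemate.

stalemate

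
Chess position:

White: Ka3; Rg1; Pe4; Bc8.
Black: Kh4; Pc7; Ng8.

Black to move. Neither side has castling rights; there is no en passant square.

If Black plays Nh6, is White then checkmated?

After Nh6: white king on a3; in check: no.
White is not in check, so this cannot be checkmate.

no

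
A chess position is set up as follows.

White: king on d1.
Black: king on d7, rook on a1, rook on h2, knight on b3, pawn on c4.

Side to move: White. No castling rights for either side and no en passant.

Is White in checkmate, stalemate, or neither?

White to move; white king on d1.
In check: yes, from the black rook on a1.
King squares — c1: attacked by Ra1; e1: attacked by Ra1; c2: attacked by Rh2; d2: attacked by Rh2; e2: attacked by Rh2.
Legal moves for White: none.
In check with no legal moves → checkmate.

checkmate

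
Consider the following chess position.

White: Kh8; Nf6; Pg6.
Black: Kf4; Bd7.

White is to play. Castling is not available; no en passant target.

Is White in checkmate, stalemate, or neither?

White to move; white king on h8.
In check: no.
Legal moves for White: Kg8, Kh7, Kg7, Ng8, Ne8, Nh7, Nxd7, Nh5+, Nd5+, Ng4, Ne4, g7.
White has 12 legal moves and is not in check → neither.

neither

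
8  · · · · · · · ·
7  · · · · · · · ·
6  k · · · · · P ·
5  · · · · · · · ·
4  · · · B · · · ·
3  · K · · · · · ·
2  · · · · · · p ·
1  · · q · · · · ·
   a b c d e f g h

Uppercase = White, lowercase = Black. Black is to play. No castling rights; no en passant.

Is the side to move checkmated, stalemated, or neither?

Black to move; black king on a6.
In check: no.
Legal moves for Black include: Kb7, Kb5, Ka5, Qc8, Qc7, Qh6, Qc6, Qg5, Qc5, Qf4, Qc4+, Qe3+, Qc3+, Qa3+, Qd2, Qc2+, Qb2+, Qh1, ... (list truncated; more exist).
Black has legal moves and is not in check → neither.

neither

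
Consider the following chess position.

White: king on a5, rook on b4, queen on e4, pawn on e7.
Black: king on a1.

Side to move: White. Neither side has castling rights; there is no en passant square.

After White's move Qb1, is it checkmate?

yes

After Qb1: black king on a1; in check: yes, from the white queen on b1.
King squares — b1: attacked by Rb4; a2: attacked by Qb1; b2: attacked by Qb1.
Black has no legal moves → checkmate.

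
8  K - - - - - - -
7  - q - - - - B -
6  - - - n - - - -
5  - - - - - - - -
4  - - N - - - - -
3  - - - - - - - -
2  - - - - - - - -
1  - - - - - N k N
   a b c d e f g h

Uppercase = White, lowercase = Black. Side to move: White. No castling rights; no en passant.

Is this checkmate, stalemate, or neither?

White to move; white king on a8.
In check: yes, from the black queen on b7.
King squares — a7: attacked by Qb7; b7: attacked by Nd6; b8: attacked by Qb7.
Legal moves for White: none.
In check with no legal moves → checkmate.

checkmate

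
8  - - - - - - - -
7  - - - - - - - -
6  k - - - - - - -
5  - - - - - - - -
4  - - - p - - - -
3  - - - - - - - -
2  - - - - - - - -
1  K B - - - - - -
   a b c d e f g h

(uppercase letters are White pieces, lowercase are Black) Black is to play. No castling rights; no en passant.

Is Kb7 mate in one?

no

After Kb7: white king on a1; in check: no.
White is not in check, so this cannot be checkmate.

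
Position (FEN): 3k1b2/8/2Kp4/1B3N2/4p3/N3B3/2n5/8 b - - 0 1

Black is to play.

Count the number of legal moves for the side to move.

Black to move; king on d8.
In check: no.
Legal moves: Bg7, Be7, Bh6, Ke8, Kc8, Nd4+, Nb4+, Nxe3, Nxa3, Ne1, Na1, d5.
Count: 12.

12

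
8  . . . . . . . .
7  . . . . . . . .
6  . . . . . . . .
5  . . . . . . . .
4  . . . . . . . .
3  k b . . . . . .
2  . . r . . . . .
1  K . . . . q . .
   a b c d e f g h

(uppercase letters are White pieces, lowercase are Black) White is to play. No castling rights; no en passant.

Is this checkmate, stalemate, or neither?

checkmate

White to move; white king on a1.
In check: yes, from the black queen on f1.
King squares — b1: attacked by Qf1; a2: attacked by Rc2; b2: attacked by Rc2.
Legal moves for White: none.
In check with no legal moves → checkmate.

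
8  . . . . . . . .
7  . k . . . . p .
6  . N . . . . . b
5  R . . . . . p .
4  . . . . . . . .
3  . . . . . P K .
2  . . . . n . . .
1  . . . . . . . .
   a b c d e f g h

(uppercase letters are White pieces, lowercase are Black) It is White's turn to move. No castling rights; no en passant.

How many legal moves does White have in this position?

White to move; king on g3.
In check: yes, from the black knight on e2.
Legal moves: Kg4, Kh3, Kh2, Kg2, Kf2.
Count: 5.

5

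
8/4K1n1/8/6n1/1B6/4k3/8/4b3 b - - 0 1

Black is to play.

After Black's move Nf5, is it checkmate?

After Nf5: white king on e7; in check: yes, from the black knight on f5.
White has 5 legal replies: Kf8, Ke8, Kd8, Kd7, Kf6.
In check but a legal move exists → not checkmate.

no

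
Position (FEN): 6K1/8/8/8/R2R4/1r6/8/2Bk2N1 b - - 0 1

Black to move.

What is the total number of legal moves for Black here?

4

Black to move; king on d1.
In check: yes, from the white rook on d4.
Legal moves: Kc2, Ke1, Kxc1, Rd3.
Count: 4.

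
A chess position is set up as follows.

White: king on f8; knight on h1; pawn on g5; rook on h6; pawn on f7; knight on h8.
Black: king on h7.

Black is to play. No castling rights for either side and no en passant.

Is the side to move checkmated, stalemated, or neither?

Black to move; black king on h7.
In check: yes, from the white rook on h6.
King squares — g6: attacked by Rh6; h6: attacked by Pg5; g7: attacked by Kf8; g8: attacked by Pf7; h8: attacked by Rh6.
Legal moves for Black: none.
In check with no legal moves → checkmate.

checkmate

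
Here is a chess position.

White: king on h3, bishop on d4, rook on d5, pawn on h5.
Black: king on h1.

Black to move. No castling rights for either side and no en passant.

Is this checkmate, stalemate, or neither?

Black to move; black king on h1.
In check: no.
King squares — g1: attacked by Bd4; g2: attacked by Kh3; h2: attacked by Kh3.
Legal moves for Black: none.
Not in check and no legal moves → stalemate.

stalemate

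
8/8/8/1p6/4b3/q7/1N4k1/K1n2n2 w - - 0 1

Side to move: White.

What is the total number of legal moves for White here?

0

White to move; king on a1.
In check: yes, from the black queen on a3.
Legal moves: none.
Count: 0.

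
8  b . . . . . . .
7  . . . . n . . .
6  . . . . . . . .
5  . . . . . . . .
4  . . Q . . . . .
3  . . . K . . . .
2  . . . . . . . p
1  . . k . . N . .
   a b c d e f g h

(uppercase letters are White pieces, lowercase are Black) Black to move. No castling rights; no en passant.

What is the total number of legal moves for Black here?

3

Black to move; king on c1.
In check: yes, from the white queen on c4.
Legal moves: Kb2, Kd1, Kb1.
Count: 3.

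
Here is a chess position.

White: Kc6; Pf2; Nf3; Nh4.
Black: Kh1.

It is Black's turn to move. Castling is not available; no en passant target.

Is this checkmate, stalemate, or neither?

stalemate

Black to move; black king on h1.
In check: no.
King squares — g1: attacked by Nf3; g2: attacked by Nh4; h2: attacked by Nf3.
Legal moves for Black: none.
Not in check and no legal moves → stalemate.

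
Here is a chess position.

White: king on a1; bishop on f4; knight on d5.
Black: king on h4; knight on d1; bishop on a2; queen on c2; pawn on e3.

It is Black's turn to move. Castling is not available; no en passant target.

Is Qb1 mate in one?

After Qb1: white king on a1; in check: yes, from the black queen on b1.
King squares — b1: attacked by Ba2; a2: attacked by Qb1; b2: attacked by Qb1.
White has no legal moves → checkmate.

yes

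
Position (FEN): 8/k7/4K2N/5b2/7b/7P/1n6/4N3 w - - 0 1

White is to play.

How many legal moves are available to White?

White to move; king on e6.
In check: yes, from the black bishop on f5.
Legal moves: Kf7, Kd6, Kxf5, Ke5, Kd5, Nxf5.
Count: 6.

6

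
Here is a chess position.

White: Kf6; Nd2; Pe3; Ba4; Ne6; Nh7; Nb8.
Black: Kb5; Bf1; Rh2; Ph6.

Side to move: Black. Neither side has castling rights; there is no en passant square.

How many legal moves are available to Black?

Black to move; king on b5.
In check: yes, from the white bishop on a4.
Legal moves: Kb6, Ka5, Kb4, Kxa4.
Count: 4.

4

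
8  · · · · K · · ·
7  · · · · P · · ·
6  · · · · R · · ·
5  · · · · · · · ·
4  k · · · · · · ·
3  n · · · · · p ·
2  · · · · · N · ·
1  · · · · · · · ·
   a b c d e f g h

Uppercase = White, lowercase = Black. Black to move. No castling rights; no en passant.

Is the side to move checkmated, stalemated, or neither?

Black to move; black king on a4.
In check: no.
Legal moves for Black: Kb5, Ka5, Kb4, Kb3, Nb5, Nc4, Nc2, Nb1, gxf2, g2.
Black has 10 legal moves and is not in check → neither.

neither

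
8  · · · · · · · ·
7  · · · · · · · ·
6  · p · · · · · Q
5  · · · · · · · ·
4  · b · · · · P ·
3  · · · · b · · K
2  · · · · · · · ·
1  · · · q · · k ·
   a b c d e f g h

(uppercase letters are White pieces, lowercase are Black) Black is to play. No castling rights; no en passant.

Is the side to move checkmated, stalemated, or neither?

neither

Black to move; black king on g1.
In check: no.
Legal moves for Black include: Bf8, Be7, Bd6, Bbc5, Ba5, Bc3, Ba3, Bbd2, Be1, Bxh6, Bg5, Bec5, Bf4, Bd4, Bf2, Bed2, Bc1, Kf2, ... (list truncated; more exist).
Black has legal moves and is not in check → neither.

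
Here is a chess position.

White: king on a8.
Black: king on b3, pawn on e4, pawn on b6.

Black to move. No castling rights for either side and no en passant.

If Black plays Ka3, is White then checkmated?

After Ka3: white king on a8; in check: no.
White is not in check, so this cannot be checkmate.

no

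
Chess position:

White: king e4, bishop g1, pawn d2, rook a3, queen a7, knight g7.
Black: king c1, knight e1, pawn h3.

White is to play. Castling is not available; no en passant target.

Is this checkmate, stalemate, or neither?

neither

White to move; white king on e4.
In check: no.
Legal moves for White include: Ne8, Ne6, Nh5, Nf5, Qb8, Qa8, Qf7, Qe7, Qd7, Qc7+, Qb7, Qb6, Qa6, Qc5+, Qa5, Qd4, Qa4, Qe3, ... (list truncated; more exist).
White has legal moves and is not in check → neither.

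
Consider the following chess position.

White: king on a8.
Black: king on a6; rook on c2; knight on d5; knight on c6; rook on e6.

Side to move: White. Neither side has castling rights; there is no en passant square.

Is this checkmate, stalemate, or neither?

White to move; white king on a8.
In check: no.
King squares — a7: attacked by Ka6; b7: attacked by Ka6; b8: attacked by Nc6.
Legal moves for White: none.
Not in check and no legal moves → stalemate.

stalemate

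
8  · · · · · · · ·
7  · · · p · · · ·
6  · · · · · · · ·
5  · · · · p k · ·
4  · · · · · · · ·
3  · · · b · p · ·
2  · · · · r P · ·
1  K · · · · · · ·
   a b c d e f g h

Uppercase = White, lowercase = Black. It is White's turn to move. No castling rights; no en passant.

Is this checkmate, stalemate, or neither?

White to move; white king on a1.
In check: no.
King squares — b1: attacked by Bd3; a2: attacked by Re2; b2: attacked by Re2.
Legal moves for White: none.
Not in check and no legal moves → stalemate.

stalemate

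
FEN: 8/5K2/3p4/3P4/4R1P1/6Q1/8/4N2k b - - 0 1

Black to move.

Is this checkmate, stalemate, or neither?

Black to move; black king on h1.
In check: no.
King squares — g1: attacked by Qg3; g2: attacked by Ne1; h2: attacked by Qg3.
Legal moves for Black: none.
Not in check and no legal moves → stalemate.

stalemate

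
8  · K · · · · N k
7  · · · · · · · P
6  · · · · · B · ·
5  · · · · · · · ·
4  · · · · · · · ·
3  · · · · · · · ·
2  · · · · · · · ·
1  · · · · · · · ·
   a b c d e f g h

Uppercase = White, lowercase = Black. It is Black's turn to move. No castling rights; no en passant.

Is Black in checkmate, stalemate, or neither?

neither

Black to move; black king on h8.
In check: yes, from the white bishop on f6.
Legal moves for Black: Kxh7.
Black is in check but has 1 legal move → neither.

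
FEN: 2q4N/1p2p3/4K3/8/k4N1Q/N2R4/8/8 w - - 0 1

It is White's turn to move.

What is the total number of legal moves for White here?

White to move; king on e6.
In check: yes, from the black queen on c8.
Legal moves: Kf7, Kxe7, Ke5, Kd5, Rd7.
Count: 5.

5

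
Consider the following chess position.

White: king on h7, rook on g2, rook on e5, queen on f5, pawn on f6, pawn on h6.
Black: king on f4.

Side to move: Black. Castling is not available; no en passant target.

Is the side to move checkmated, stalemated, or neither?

checkmate

Black to move; black king on f4.
In check: yes, from the white queen on f5.
King squares — e3: attacked by Re5; f3: attacked by Qf5; g3: attacked by Rg2; e4: attacked by Re5; g4: attacked by Rg2; e5: attacked by Qf5; f5: attacked by Re5; g5: attacked by Rg2.
Legal moves for Black: none.
In check with no legal moves → checkmate.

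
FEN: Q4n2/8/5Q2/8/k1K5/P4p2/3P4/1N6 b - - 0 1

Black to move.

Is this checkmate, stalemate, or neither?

checkmate

Black to move; black king on a4.
In check: yes, from the white queen on a8.
King squares — a3: attacked by Nb1; b3: attacked by Kc4; b4: attacked by Pa3; a5: attacked by Qa8; b5: attacked by Kc4.
Legal moves for Black: none.
In check with no legal moves → checkmate.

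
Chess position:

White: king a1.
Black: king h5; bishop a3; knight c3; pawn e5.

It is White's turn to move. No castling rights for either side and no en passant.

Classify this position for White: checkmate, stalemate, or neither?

stalemate

White to move; white king on a1.
In check: no.
King squares — b1: attacked by Nc3; a2: attacked by Nc3; b2: attacked by Ba3.
Legal moves for White: none.
Not in check and no legal moves → stalemate.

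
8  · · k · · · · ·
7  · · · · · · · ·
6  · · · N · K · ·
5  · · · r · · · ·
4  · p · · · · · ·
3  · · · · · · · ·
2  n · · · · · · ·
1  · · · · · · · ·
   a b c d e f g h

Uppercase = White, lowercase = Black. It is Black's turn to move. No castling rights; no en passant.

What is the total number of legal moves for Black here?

Black to move; king on c8.
In check: yes, from the white knight on d6.
Legal moves: Kd8, Kb8, Kd7, Kc7, Rxd6+.
Count: 5.

5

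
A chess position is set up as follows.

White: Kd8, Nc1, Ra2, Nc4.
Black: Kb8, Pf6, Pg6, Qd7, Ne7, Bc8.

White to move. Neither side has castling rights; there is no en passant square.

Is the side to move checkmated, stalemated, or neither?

White to move; white king on d8.
In check: yes, from the black queen on d7.
King squares — c7: attacked by Qd7; d7: attacked by Bc8; e7: attacked by Qd7; c8: attacked by Qd7; e8: attacked by Qd7.
Legal moves for White: none.
In check with no legal moves → checkmate.

checkmate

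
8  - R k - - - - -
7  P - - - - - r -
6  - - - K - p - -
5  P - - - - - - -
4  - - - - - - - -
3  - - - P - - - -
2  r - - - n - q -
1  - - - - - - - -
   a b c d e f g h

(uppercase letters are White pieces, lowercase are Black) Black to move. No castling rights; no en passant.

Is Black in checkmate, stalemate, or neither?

checkmate

Black to move; black king on c8.
In check: yes, from the white rook on b8.
King squares — b7: attacked by Rb8; c7: attacked by Kd6; d7: attacked by Kd6; b8: attacked by Pa7; d8: attacked by Rb8.
Legal moves for Black: none.
In check with no legal moves → checkmate.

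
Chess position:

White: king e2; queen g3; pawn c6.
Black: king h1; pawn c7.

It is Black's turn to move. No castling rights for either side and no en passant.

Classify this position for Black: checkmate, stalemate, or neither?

stalemate

Black to move; black king on h1.
In check: no.
King squares — g1: attacked by Qg3; g2: attacked by Qg3; h2: attacked by Qg3.
Legal moves for Black: none.
Not in check and no legal moves → stalemate.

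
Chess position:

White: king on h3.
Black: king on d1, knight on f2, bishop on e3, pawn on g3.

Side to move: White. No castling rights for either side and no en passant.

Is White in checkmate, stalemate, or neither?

neither

White to move; white king on h3.
In check: yes, from the black knight on f2.
Legal moves for White: Kh4, Kxg3, Kg2.
White is in check but has 3 legal moves → neither.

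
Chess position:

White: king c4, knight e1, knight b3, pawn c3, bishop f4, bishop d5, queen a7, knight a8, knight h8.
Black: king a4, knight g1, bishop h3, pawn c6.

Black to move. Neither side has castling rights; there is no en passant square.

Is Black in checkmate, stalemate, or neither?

Black to move; black king on a4.
In check: yes, from the white queen on a7.
King squares — a3: attacked by Qa7; b3: attacked by Kc4; b4: attacked by Pc3; a5: attacked by Nb3; b5: attacked by Kc4.
Legal moves for Black: none.
In check with no legal moves → checkmate.

checkmate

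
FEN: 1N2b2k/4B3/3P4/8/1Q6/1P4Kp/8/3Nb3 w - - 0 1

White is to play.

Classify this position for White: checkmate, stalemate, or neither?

White to move; white king on g3.
In check: yes, from the black bishop on e1.
Legal moves for White: Kg4, Kf4, Kxh3, Kf3, Kh2, Qxe1, Nf2.
White is in check but has 7 legal moves → neither.

neither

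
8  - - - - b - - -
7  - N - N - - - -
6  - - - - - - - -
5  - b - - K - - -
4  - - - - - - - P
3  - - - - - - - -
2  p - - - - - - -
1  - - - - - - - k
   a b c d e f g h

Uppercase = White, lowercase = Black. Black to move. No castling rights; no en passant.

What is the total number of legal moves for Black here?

Black to move; king on h1.
In check: no.
Legal moves: Bf7, Bexd7, Bg6, Bh5, Bbxd7, Bc6, Ba6, Bc4, Ba4, Bd3, Be2, Bf1, Kh2, Kg2, Kg1, a1=Q+, a1=R, a1=B+, a1=N.
Count: 19.

19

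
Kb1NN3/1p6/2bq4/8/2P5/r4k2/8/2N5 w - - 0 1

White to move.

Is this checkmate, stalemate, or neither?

checkmate

White to move; white king on a8.
In check: yes, from the black rook on a3.
King squares — a7: attacked by Ra3; b7: attacked by Bc6; b8: attacked by Qd6.
Legal moves for White: none.
In check with no legal moves → checkmate.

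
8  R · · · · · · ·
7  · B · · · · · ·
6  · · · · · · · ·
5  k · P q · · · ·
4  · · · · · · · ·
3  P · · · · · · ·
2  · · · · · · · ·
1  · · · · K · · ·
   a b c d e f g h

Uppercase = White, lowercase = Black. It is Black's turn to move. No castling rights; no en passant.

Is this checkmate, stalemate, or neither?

Black to move; black king on a5.
In check: yes, from the white rook on a8.
King squares — a4: attacked by Ra8; b4: attacked by Pa3; b5: available; a6: attacked by Bb7; b6: attacked by Pc5.
Legal moves for Black: Kb5.
Black is in check but has 1 legal move → neither.

neither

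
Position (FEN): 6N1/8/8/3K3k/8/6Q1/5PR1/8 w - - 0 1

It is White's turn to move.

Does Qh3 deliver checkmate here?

After Qh3: black king on h5; in check: yes, from the white queen on h3.
King squares — g4: attacked by Rg2; h4: attacked by Qh3; g5: attacked by Rg2; g6: attacked by Rg2; h6: attacked by Qh3.
Black has no legal moves → checkmate.

yes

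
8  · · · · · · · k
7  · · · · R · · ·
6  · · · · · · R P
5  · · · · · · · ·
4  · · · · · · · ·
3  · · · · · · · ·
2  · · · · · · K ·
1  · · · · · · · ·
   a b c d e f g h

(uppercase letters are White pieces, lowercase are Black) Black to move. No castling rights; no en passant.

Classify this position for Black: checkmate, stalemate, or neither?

Black to move; black king on h8.
In check: no.
King squares — g7: attacked by Rg6; h7: attacked by Re7; g8: attacked by Rg6.
Legal moves for Black: none.
Not in check and no legal moves → stalemate.

stalemate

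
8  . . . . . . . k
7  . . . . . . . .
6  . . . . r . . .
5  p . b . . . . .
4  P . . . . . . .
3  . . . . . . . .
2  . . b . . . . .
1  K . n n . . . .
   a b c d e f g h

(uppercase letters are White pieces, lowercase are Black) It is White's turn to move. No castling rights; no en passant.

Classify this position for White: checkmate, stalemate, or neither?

White to move; white king on a1.
In check: no.
King squares — b1: attacked by Bc2; a2: attacked by Nc1; b2: attacked by Nd1.
Legal moves for White: none.
Not in check and no legal moves → stalemate.

stalemate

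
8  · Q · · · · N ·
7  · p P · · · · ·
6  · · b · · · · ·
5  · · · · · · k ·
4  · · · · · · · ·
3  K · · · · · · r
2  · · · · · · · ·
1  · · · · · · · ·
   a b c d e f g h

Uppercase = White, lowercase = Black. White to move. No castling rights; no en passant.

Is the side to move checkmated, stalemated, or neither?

White to move; white king on a3.
In check: yes, from the black rook on h3.
Legal moves for White: Kb4, Kb2, Ka2.
White is in check but has 3 legal moves → neither.

neither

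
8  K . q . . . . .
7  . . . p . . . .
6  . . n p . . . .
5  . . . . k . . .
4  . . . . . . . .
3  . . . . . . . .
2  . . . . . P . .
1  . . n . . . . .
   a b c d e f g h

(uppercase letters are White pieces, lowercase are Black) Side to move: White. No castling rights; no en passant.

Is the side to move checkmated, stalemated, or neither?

checkmate

White to move; white king on a8.
In check: yes, from the black queen on c8.
King squares — a7: attacked by Nc6; b7: attacked by Qc8; b8: attacked by Nc6.
Legal moves for White: none.
In check with no legal moves → checkmate.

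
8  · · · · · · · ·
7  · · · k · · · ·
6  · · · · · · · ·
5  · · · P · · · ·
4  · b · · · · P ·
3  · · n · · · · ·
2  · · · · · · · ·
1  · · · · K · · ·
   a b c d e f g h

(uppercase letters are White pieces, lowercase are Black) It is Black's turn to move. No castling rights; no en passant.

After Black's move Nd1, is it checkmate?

After Nd1: white king on e1; in check: yes, from the black bishop on b4.
White has 3 legal replies: Ke2, Kf1, Kxd1.
In check but a legal move exists → not checkmate.

no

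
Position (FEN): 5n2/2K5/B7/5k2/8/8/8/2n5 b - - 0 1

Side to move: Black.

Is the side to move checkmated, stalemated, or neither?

Black to move; black king on f5.
In check: no.
Legal moves for Black: Nh7, Nd7, Ng6, Ne6+, Kg6, Kf6, Ke6, Kg5, Ke5, Kg4, Kf4, Ke4, Nd3, Nb3, Ne2, Na2.
Black has 16 legal moves and is not in check → neither.

neither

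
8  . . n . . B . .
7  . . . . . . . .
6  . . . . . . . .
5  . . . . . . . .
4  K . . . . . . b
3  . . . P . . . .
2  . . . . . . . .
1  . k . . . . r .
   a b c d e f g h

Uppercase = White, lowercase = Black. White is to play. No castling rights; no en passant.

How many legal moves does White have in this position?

White to move; king on a4.
In check: no.
Legal moves: Bg7, Be7, Bh6, Bd6, Bc5, Bb4, Ba3, Kb5, Ka5, Kb4, Kb3, Ka3, d4.
Count: 13.

13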